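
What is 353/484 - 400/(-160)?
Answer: 1563/484 ≈ 3.2293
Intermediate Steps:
353/484 - 400/(-160) = 353*(1/484) - 400*(-1/160) = 353/484 + 5/2 = 1563/484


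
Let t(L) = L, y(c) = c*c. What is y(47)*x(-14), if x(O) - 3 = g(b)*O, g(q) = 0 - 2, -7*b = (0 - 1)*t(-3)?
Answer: 68479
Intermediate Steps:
y(c) = c²
b = -3/7 (b = -(0 - 1)*(-3)/7 = -(-1)*(-3)/7 = -⅐*3 = -3/7 ≈ -0.42857)
g(q) = -2
x(O) = 3 - 2*O
y(47)*x(-14) = 47²*(3 - 2*(-14)) = 2209*(3 + 28) = 2209*31 = 68479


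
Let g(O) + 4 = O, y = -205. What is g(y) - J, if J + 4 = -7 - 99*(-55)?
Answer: -5643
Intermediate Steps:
g(O) = -4 + O
J = 5434 (J = -4 + (-7 - 99*(-55)) = -4 + (-7 + 5445) = -4 + 5438 = 5434)
g(y) - J = (-4 - 205) - 1*5434 = -209 - 5434 = -5643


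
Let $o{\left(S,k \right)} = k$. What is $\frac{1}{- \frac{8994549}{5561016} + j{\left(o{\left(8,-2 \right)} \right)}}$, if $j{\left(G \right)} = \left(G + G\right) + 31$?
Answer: $\frac{1853672}{47050961} \approx 0.039397$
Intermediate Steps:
$j{\left(G \right)} = 31 + 2 G$ ($j{\left(G \right)} = 2 G + 31 = 31 + 2 G$)
$\frac{1}{- \frac{8994549}{5561016} + j{\left(o{\left(8,-2 \right)} \right)}} = \frac{1}{- \frac{8994549}{5561016} + \left(31 + 2 \left(-2\right)\right)} = \frac{1}{\left(-8994549\right) \frac{1}{5561016} + \left(31 - 4\right)} = \frac{1}{- \frac{2998183}{1853672} + 27} = \frac{1}{\frac{47050961}{1853672}} = \frac{1853672}{47050961}$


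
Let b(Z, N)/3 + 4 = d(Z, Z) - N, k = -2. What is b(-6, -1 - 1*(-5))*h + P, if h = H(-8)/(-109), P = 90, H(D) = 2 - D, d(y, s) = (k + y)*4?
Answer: 11010/109 ≈ 101.01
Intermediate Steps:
d(y, s) = -8 + 4*y (d(y, s) = (-2 + y)*4 = -8 + 4*y)
b(Z, N) = -36 - 3*N + 12*Z (b(Z, N) = -12 + 3*((-8 + 4*Z) - N) = -12 + 3*(-8 - N + 4*Z) = -12 + (-24 - 3*N + 12*Z) = -36 - 3*N + 12*Z)
h = -10/109 (h = (2 - 1*(-8))/(-109) = (2 + 8)*(-1/109) = 10*(-1/109) = -10/109 ≈ -0.091743)
b(-6, -1 - 1*(-5))*h + P = (-36 - 3*(-1 - 1*(-5)) + 12*(-6))*(-10/109) + 90 = (-36 - 3*(-1 + 5) - 72)*(-10/109) + 90 = (-36 - 3*4 - 72)*(-10/109) + 90 = (-36 - 12 - 72)*(-10/109) + 90 = -120*(-10/109) + 90 = 1200/109 + 90 = 11010/109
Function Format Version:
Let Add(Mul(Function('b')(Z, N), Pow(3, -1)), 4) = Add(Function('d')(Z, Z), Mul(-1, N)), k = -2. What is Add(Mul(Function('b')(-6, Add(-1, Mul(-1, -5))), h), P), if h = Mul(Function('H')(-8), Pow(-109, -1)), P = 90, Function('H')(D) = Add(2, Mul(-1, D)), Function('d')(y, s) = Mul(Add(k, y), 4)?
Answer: Rational(11010, 109) ≈ 101.01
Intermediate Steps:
Function('d')(y, s) = Add(-8, Mul(4, y)) (Function('d')(y, s) = Mul(Add(-2, y), 4) = Add(-8, Mul(4, y)))
Function('b')(Z, N) = Add(-36, Mul(-3, N), Mul(12, Z)) (Function('b')(Z, N) = Add(-12, Mul(3, Add(Add(-8, Mul(4, Z)), Mul(-1, N)))) = Add(-12, Mul(3, Add(-8, Mul(-1, N), Mul(4, Z)))) = Add(-12, Add(-24, Mul(-3, N), Mul(12, Z))) = Add(-36, Mul(-3, N), Mul(12, Z)))
h = Rational(-10, 109) (h = Mul(Add(2, Mul(-1, -8)), Pow(-109, -1)) = Mul(Add(2, 8), Rational(-1, 109)) = Mul(10, Rational(-1, 109)) = Rational(-10, 109) ≈ -0.091743)
Add(Mul(Function('b')(-6, Add(-1, Mul(-1, -5))), h), P) = Add(Mul(Add(-36, Mul(-3, Add(-1, Mul(-1, -5))), Mul(12, -6)), Rational(-10, 109)), 90) = Add(Mul(Add(-36, Mul(-3, Add(-1, 5)), -72), Rational(-10, 109)), 90) = Add(Mul(Add(-36, Mul(-3, 4), -72), Rational(-10, 109)), 90) = Add(Mul(Add(-36, -12, -72), Rational(-10, 109)), 90) = Add(Mul(-120, Rational(-10, 109)), 90) = Add(Rational(1200, 109), 90) = Rational(11010, 109)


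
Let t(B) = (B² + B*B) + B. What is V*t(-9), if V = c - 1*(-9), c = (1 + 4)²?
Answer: 5202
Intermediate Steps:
c = 25 (c = 5² = 25)
t(B) = B + 2*B² (t(B) = (B² + B²) + B = 2*B² + B = B + 2*B²)
V = 34 (V = 25 - 1*(-9) = 25 + 9 = 34)
V*t(-9) = 34*(-9*(1 + 2*(-9))) = 34*(-9*(1 - 18)) = 34*(-9*(-17)) = 34*153 = 5202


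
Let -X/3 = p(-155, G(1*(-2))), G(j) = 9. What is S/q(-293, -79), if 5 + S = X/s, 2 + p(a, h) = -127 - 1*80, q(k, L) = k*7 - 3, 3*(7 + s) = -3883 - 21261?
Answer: 63853/25844455 ≈ 0.0024707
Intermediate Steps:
s = -25165/3 (s = -7 + (-3883 - 21261)/3 = -7 + (1/3)*(-25144) = -7 - 25144/3 = -25165/3 ≈ -8388.3)
q(k, L) = -3 + 7*k (q(k, L) = 7*k - 3 = -3 + 7*k)
p(a, h) = -209 (p(a, h) = -2 + (-127 - 1*80) = -2 + (-127 - 80) = -2 - 207 = -209)
X = 627 (X = -3*(-209) = 627)
S = -127706/25165 (S = -5 + 627/(-25165/3) = -5 + 627*(-3/25165) = -5 - 1881/25165 = -127706/25165 ≈ -5.0747)
S/q(-293, -79) = -127706/(25165*(-3 + 7*(-293))) = -127706/(25165*(-3 - 2051)) = -127706/25165/(-2054) = -127706/25165*(-1/2054) = 63853/25844455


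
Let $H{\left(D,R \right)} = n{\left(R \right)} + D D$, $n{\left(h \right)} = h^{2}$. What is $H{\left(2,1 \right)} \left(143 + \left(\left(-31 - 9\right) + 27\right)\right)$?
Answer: $650$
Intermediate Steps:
$H{\left(D,R \right)} = D^{2} + R^{2}$ ($H{\left(D,R \right)} = R^{2} + D D = R^{2} + D^{2} = D^{2} + R^{2}$)
$H{\left(2,1 \right)} \left(143 + \left(\left(-31 - 9\right) + 27\right)\right) = \left(2^{2} + 1^{2}\right) \left(143 + \left(\left(-31 - 9\right) + 27\right)\right) = \left(4 + 1\right) \left(143 + \left(\left(-31 - 9\right) + 27\right)\right) = 5 \left(143 + \left(-40 + 27\right)\right) = 5 \left(143 - 13\right) = 5 \cdot 130 = 650$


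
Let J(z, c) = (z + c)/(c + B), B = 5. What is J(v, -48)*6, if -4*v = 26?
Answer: 327/43 ≈ 7.6047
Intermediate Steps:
v = -13/2 (v = -¼*26 = -13/2 ≈ -6.5000)
J(z, c) = (c + z)/(5 + c) (J(z, c) = (z + c)/(c + 5) = (c + z)/(5 + c))
J(v, -48)*6 = ((-48 - 13/2)/(5 - 48))*6 = (-109/2/(-43))*6 = -1/43*(-109/2)*6 = (109/86)*6 = 327/43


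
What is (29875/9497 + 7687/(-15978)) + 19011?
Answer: 2885191767037/151743066 ≈ 19014.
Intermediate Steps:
(29875/9497 + 7687/(-15978)) + 19011 = (29875*(1/9497) + 7687*(-1/15978)) + 19011 = (29875/9497 - 7687/15978) + 19011 = 404339311/151743066 + 19011 = 2885191767037/151743066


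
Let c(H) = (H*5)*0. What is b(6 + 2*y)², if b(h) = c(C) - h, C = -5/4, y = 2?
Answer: 100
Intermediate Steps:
C = -5/4 (C = -5*¼ = -5/4 ≈ -1.2500)
c(H) = 0 (c(H) = (5*H)*0 = 0)
b(h) = -h (b(h) = 0 - h = -h)
b(6 + 2*y)² = (-(6 + 2*2))² = (-(6 + 4))² = (-1*10)² = (-10)² = 100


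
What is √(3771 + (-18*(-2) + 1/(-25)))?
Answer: √95174/5 ≈ 61.701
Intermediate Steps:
√(3771 + (-18*(-2) + 1/(-25))) = √(3771 + (36 - 1/25)) = √(3771 + 899/25) = √(95174/25) = √95174/5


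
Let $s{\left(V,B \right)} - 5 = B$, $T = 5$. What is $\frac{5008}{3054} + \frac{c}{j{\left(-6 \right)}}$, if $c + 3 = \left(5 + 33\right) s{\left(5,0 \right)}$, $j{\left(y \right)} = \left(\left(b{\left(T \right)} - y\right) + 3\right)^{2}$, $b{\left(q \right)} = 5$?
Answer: $\frac{776333}{299292} \approx 2.5939$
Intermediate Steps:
$s{\left(V,B \right)} = 5 + B$
$j{\left(y \right)} = \left(8 - y\right)^{2}$ ($j{\left(y \right)} = \left(\left(5 - y\right) + 3\right)^{2} = \left(8 - y\right)^{2}$)
$c = 187$ ($c = -3 + \left(5 + 33\right) \left(5 + 0\right) = -3 + 38 \cdot 5 = -3 + 190 = 187$)
$\frac{5008}{3054} + \frac{c}{j{\left(-6 \right)}} = \frac{5008}{3054} + \frac{187}{\left(8 - -6\right)^{2}} = 5008 \cdot \frac{1}{3054} + \frac{187}{\left(8 + 6\right)^{2}} = \frac{2504}{1527} + \frac{187}{14^{2}} = \frac{2504}{1527} + \frac{187}{196} = \frac{776333}{299292}$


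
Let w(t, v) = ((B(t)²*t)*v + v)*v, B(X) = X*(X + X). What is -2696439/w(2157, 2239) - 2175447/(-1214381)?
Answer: 2036889226527039127119964760664/1137035090167277026839801530129 ≈ 1.7914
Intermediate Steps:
B(X) = 2*X² (B(X) = X*(2*X) = 2*X²)
w(t, v) = v*(v + 4*v*t⁵) (w(t, v) = (((2*t²)²*t)*v + v)*v = (((4*t⁴)*t)*v + v)*v = ((4*t⁵)*v + v)*v = (4*v*t⁵ + v)*v = (v + 4*v*t⁵)*v = v*(v + 4*v*t⁵))
-2696439/w(2157, 2239) - 2175447/(-1214381) = -2696439*1/(5013121*(1 + 4*2157⁵)) - 2175447/(-1214381) = -2696439*1/(5013121*(1 + 4*46692886841002557)) - 2175447*(-1/1214381) = -2696439*1/(5013121*(1 + 186771547364010228)) + 2175447/1214381 = -2696439/(5013121*186771547364010229) + 2175447/1214381 = -2696439/936308366293014323214709 + 2175447/1214381 = 2036889226527039127119964760664/1137035090167277026839801530129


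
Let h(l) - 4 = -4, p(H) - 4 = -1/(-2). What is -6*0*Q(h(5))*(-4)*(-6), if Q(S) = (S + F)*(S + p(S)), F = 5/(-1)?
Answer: 0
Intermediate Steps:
p(H) = 9/2 (p(H) = 4 - 1/(-2) = 4 - 1*(-½) = 4 + ½ = 9/2)
F = -5 (F = 5*(-1) = -5)
h(l) = 0 (h(l) = 4 - 4 = 0)
Q(S) = (-5 + S)*(9/2 + S) (Q(S) = (S - 5)*(S + 9/2) = (-5 + S)*(9/2 + S))
-6*0*Q(h(5))*(-4)*(-6) = -6*0*(-45/2 + 0² - ½*0)*(-4)*(-6) = -6*0*(-45/2 + 0 + 0)*(-4)*(-6) = -6*0*(-45/2)*(-4)*(-6) = -0*(-4)*(-6) = -6*0*(-6) = 0*(-6) = 0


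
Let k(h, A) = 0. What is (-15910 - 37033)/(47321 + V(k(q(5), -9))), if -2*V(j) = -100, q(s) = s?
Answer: -52943/47371 ≈ -1.1176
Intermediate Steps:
V(j) = 50 (V(j) = -½*(-100) = 50)
(-15910 - 37033)/(47321 + V(k(q(5), -9))) = (-15910 - 37033)/(47321 + 50) = -52943/47371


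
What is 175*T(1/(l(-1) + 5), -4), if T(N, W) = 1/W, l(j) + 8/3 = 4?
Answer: -175/4 ≈ -43.750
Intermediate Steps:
l(j) = 4/3 (l(j) = -8/3 + 4 = 4/3)
175*T(1/(l(-1) + 5), -4) = 175/(-4) = 175*(-1/4) = -175/4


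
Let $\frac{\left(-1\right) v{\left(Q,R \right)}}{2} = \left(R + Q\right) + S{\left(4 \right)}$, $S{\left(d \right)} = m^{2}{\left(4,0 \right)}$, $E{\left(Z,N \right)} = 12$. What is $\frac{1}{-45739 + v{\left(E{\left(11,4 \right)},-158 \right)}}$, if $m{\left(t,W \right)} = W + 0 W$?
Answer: $- \frac{1}{45447} \approx -2.2004 \cdot 10^{-5}$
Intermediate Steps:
$m{\left(t,W \right)} = W$ ($m{\left(t,W \right)} = W + 0 = W$)
$S{\left(d \right)} = 0$ ($S{\left(d \right)} = 0^{2} = 0$)
$v{\left(Q,R \right)} = - 2 Q - 2 R$ ($v{\left(Q,R \right)} = - 2 \left(\left(R + Q\right) + 0\right) = - 2 \left(\left(Q + R\right) + 0\right) = - 2 \left(Q + R\right) = - 2 Q - 2 R$)
$\frac{1}{-45739 + v{\left(E{\left(11,4 \right)},-158 \right)}} = \frac{1}{-45739 - -292} = \frac{1}{-45739 + \left(-24 + 316\right)} = \frac{1}{-45739 + 292} = \frac{1}{-45447} = - \frac{1}{45447}$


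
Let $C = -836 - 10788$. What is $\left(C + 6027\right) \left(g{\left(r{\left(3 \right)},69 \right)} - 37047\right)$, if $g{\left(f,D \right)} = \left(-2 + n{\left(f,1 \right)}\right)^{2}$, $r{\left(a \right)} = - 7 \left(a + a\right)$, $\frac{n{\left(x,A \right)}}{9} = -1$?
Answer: $206674822$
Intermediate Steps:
$n{\left(x,A \right)} = -9$ ($n{\left(x,A \right)} = 9 \left(-1\right) = -9$)
$C = -11624$
$r{\left(a \right)} = - 14 a$ ($r{\left(a \right)} = - 7 \cdot 2 a = - 14 a$)
$g{\left(f,D \right)} = 121$ ($g{\left(f,D \right)} = \left(-2 - 9\right)^{2} = \left(-11\right)^{2} = 121$)
$\left(C + 6027\right) \left(g{\left(r{\left(3 \right)},69 \right)} - 37047\right) = \left(-11624 + 6027\right) \left(121 - 37047\right) = \left(-5597\right) \left(-36926\right) = 206674822$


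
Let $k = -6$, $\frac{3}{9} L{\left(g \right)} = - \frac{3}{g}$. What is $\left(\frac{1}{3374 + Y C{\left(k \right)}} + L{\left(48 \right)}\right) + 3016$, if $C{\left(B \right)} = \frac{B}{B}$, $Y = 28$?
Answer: $\frac{82078361}{27216} \approx 3015.8$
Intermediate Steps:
$L{\left(g \right)} = - \frac{9}{g}$ ($L{\left(g \right)} = 3 \left(- \frac{3}{g}\right) = - \frac{9}{g}$)
$C{\left(B \right)} = 1$
$\left(\frac{1}{3374 + Y C{\left(k \right)}} + L{\left(48 \right)}\right) + 3016 = \left(\frac{1}{3374 + 28 \cdot 1} - \frac{9}{48}\right) + 3016 = \left(\frac{1}{3374 + 28} - \frac{3}{16}\right) + 3016 = \left(\frac{1}{3402} - \frac{3}{16}\right) + 3016 = - \frac{5095}{27216} + 3016 = \frac{82078361}{27216}$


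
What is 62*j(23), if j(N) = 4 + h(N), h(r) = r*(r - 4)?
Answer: 27342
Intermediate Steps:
h(r) = r*(-4 + r)
j(N) = 4 + N*(-4 + N)
62*j(23) = 62*(4 + 23*(-4 + 23)) = 62*(4 + 23*19) = 62*(4 + 437) = 62*441 = 27342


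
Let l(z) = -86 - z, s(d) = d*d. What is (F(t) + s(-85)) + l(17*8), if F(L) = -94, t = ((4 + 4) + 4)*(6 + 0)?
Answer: 6909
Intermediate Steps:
s(d) = d**2
t = 72 (t = (8 + 4)*6 = 12*6 = 72)
(F(t) + s(-85)) + l(17*8) = (-94 + (-85)**2) + (-86 - 17*8) = (-94 + 7225) + (-86 - 1*136) = 7131 + (-86 - 136) = 7131 - 222 = 6909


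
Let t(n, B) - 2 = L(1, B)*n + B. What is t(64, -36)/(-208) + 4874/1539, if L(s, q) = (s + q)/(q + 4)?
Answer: 239597/80028 ≈ 2.9939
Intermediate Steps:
L(s, q) = (q + s)/(4 + q)
t(n, B) = 2 + B + n*(1 + B)/(4 + B) (t(n, B) = 2 + (((B + 1)/(4 + B))*n + B) = 2 + (((1 + B)/(4 + B))*n + B) = 2 + (n*(1 + B)/(4 + B) + B) = 2 + (B + n*(1 + B)/(4 + B)) = 2 + B + n*(1 + B)/(4 + B))
t(64, -36)/(-208) + 4874/1539 = ((64*(1 - 36) + (2 - 36)*(4 - 36))/(4 - 36))/(-208) + 4874/1539 = ((64*(-35) - 34*(-32))/(-32))*(-1/208) + 4874*(1/1539) = -(-2240 + 1088)/32*(-1/208) + 4874/1539 = -1/32*(-1152)*(-1/208) + 4874/1539 = 36*(-1/208) + 4874/1539 = -9/52 + 4874/1539 = 239597/80028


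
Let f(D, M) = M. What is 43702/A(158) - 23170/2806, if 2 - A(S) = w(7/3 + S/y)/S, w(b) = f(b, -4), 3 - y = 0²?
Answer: 2420972487/112240 ≈ 21570.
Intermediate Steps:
y = 3 (y = 3 - 1*0² = 3 - 1*0 = 3 + 0 = 3)
w(b) = -4
A(S) = 2 + 4/S (A(S) = 2 - (-4)/S = 2 + 4/S)
43702/A(158) - 23170/2806 = 43702/(2 + 4/158) - 23170/2806 = 43702/(2 + 4*(1/158)) - 23170*1/2806 = 43702/(2 + 2/79) - 11585/1403 = 43702/(160/79) - 11585/1403 = 43702*(79/160) - 11585/1403 = 1726229/80 - 11585/1403 = 2420972487/112240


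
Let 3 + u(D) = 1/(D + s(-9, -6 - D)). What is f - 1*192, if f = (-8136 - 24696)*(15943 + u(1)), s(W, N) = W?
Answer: -523338168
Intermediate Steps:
u(D) = -3 + 1/(-9 + D) (u(D) = -3 + 1/(D - 9) = -3 + 1/(-9 + D))
f = -523337976 (f = (-8136 - 24696)*(15943 + (28 - 3*1)/(-9 + 1)) = -32832*(15943 + (28 - 3)/(-8)) = -32832*(15943 - 1/8*25) = -32832*(15943 - 25/8) = -32832*127519/8 = -523337976)
f - 1*192 = -523337976 - 1*192 = -523337976 - 192 = -523338168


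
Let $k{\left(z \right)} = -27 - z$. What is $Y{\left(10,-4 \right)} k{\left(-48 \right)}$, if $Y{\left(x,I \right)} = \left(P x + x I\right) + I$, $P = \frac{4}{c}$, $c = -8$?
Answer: $-1029$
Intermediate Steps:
$P = - \frac{1}{2}$ ($P = \frac{4}{-8} = 4 \left(- \frac{1}{8}\right) = - \frac{1}{2} \approx -0.5$)
$Y{\left(x,I \right)} = I - \frac{x}{2} + I x$ ($Y{\left(x,I \right)} = \left(- \frac{x}{2} + x I\right) + I = \left(- \frac{x}{2} + I x\right) + I = I - \frac{x}{2} + I x$)
$Y{\left(10,-4 \right)} k{\left(-48 \right)} = \left(-4 - 5 - 40\right) \left(-27 - -48\right) = \left(-4 - 5 - 40\right) \left(-27 + 48\right) = \left(-49\right) 21 = -1029$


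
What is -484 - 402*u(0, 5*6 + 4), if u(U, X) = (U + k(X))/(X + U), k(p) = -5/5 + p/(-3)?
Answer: -5749/17 ≈ -338.18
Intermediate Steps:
k(p) = -1 - p/3 (k(p) = -5*1/5 + p*(-1/3) = -1 - p/3)
u(U, X) = (-1 + U - X/3)/(U + X) (u(U, X) = (U + (-1 - X/3))/(X + U) = (-1 + U - X/3)/(U + X))
-484 - 402*u(0, 5*6 + 4) = -484 - 402*(-1 + 0 - (5*6 + 4)/3)/(0 + (5*6 + 4)) = -484 - 402*(-1 + 0 - (30 + 4)/3)/(0 + (30 + 4)) = -484 - 402*(-1 + 0 - 1/3*34)/(0 + 34) = -484 - 402*(-1 + 0 - 34/3)/34 = -484 - 201*(-37)/(17*3) = -484 - 402*(-37/102) = -484 + 2479/17 = -5749/17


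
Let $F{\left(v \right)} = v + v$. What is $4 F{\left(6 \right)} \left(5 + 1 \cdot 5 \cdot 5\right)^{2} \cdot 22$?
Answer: $950400$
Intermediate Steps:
$F{\left(v \right)} = 2 v$
$4 F{\left(6 \right)} \left(5 + 1 \cdot 5 \cdot 5\right)^{2} \cdot 22 = 4 \cdot 2 \cdot 6 \left(5 + 1 \cdot 5 \cdot 5\right)^{2} \cdot 22 = 4 \cdot 12 \left(5 + 5 \cdot 5\right)^{2} \cdot 22 = 48 \left(5 + 25\right)^{2} \cdot 22 = 48 \cdot 30^{2} \cdot 22 = 48 \cdot 900 \cdot 22 = 43200 \cdot 22 = 950400$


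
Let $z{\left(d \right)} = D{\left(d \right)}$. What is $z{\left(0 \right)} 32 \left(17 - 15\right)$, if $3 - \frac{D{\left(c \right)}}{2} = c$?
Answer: $384$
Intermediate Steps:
$D{\left(c \right)} = 6 - 2 c$
$z{\left(d \right)} = 6 - 2 d$
$z{\left(0 \right)} 32 \left(17 - 15\right) = \left(6 - 0\right) 32 \left(17 - 15\right) = \left(6 + 0\right) 32 \cdot 2 = 6 \cdot 32 \cdot 2 = 192 \cdot 2 = 384$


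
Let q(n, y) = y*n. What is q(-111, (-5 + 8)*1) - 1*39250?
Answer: -39583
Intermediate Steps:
q(n, y) = n*y
q(-111, (-5 + 8)*1) - 1*39250 = -111*(-5 + 8) - 1*39250 = -333 - 39250 = -39583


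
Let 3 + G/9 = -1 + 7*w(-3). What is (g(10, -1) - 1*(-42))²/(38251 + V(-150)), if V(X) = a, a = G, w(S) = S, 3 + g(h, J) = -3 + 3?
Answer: 1521/38026 ≈ 0.039999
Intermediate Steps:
g(h, J) = -3 (g(h, J) = -3 + (-3 + 3) = -3 + 0 = -3)
G = -225 (G = -27 + 9*(-1 + 7*(-3)) = -27 + 9*(-1 - 21) = -27 + 9*(-22) = -27 - 198 = -225)
a = -225
V(X) = -225
(g(10, -1) - 1*(-42))²/(38251 + V(-150)) = (-3 - 1*(-42))²/(38251 - 225) = (-3 + 42)²/38026 = 39²*(1/38026) = 1521*(1/38026) = 1521/38026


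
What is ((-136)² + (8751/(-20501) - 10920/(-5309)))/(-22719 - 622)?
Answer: -2013278519125/2540429981869 ≈ -0.79249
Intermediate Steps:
((-136)² + (8751/(-20501) - 10920/(-5309)))/(-22719 - 622) = (18496 + (8751*(-1/20501) - 10920*(-1/5309)))/(-23341) = (18496 + (-8751/20501 + 10920/5309))*(-1/23341) = (18496 + 177411861/108839809)*(-1/23341) = (2013278519125/108839809)*(-1/23341) = -2013278519125/2540429981869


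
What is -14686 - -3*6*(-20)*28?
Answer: -24766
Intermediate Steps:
-14686 - -3*6*(-20)*28 = -14686 - (-18*(-20))*28 = -14686 - 360*28 = -14686 - 1*10080 = -14686 - 10080 = -24766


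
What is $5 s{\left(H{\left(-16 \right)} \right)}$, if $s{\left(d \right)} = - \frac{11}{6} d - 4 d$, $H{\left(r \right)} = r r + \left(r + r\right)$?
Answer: $- \frac{19600}{3} \approx -6533.3$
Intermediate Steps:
$H{\left(r \right)} = r^{2} + 2 r$
$s{\left(d \right)} = - \frac{35 d}{6}$ ($s{\left(d \right)} = \left(-11\right) \frac{1}{6} d - 4 d = - \frac{11 d}{6} - 4 d = - \frac{35 d}{6}$)
$5 s{\left(H{\left(-16 \right)} \right)} = 5 \left(- \frac{35 \left(- 16 \left(2 - 16\right)\right)}{6}\right) = 5 \left(- \frac{35 \left(\left(-16\right) \left(-14\right)\right)}{6}\right) = 5 \left(\left(- \frac{35}{6}\right) 224\right) = 5 \left(- \frac{3920}{3}\right) = - \frac{19600}{3}$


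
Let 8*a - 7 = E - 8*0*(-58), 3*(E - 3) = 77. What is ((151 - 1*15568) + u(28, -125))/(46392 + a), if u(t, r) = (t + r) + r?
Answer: -28872/85655 ≈ -0.33707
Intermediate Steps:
u(t, r) = t + 2*r (u(t, r) = (r + t) + r = t + 2*r)
E = 86/3 (E = 3 + (⅓)*77 = 3 + 77/3 = 86/3 ≈ 28.667)
a = 107/24 (a = 7/8 + (86/3 - 8*0*(-58))/8 = 7/8 + (86/3 + 0*(-58))/8 = 7/8 + (86/3 + 0)/8 = 7/8 + (⅛)*(86/3) = 7/8 + 43/12 = 107/24 ≈ 4.4583)
((151 - 1*15568) + u(28, -125))/(46392 + a) = ((151 - 1*15568) + (28 + 2*(-125)))/(46392 + 107/24) = ((151 - 15568) + (28 - 250))/(1113515/24) = (-15417 - 222)*(24/1113515) = -15639*24/1113515 = -28872/85655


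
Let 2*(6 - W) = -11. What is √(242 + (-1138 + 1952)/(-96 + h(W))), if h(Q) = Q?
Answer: √39270/13 ≈ 15.244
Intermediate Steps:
W = 23/2 (W = 6 - ½*(-11) = 6 + 11/2 = 23/2 ≈ 11.500)
√(242 + (-1138 + 1952)/(-96 + h(W))) = √(242 + (-1138 + 1952)/(-96 + 23/2)) = √(242 + 814/(-169/2)) = √(242 + 814*(-2/169)) = √(242 - 1628/169) = √(39270/169) = √39270/13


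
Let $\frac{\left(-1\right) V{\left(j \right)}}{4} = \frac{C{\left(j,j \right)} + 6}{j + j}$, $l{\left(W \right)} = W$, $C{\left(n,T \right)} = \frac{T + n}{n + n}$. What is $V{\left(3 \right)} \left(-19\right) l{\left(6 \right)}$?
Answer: $532$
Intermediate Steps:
$C{\left(n,T \right)} = \frac{T + n}{2 n}$
$V{\left(j \right)} = - \frac{14}{j}$ ($V{\left(j \right)} = - 4 \frac{\frac{j + j}{2 j} + 6}{j + j} = - 4 \frac{\frac{2 j}{2 j} + 6}{2 j} = - 4 \left(1 + 6\right) \frac{1}{2 j} = - 4 \cdot 7 \frac{1}{2 j} = - 4 \frac{7}{2 j} = - \frac{14}{j}$)
$V{\left(3 \right)} \left(-19\right) l{\left(6 \right)} = - \frac{14}{3} \left(-19\right) 6 = \left(-14\right) \frac{1}{3} \left(-19\right) 6 = \left(- \frac{14}{3}\right) \left(-19\right) 6 = \frac{266}{3} \cdot 6 = 532$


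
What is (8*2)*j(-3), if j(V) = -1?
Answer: -16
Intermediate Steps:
(8*2)*j(-3) = (8*2)*(-1) = 16*(-1) = -16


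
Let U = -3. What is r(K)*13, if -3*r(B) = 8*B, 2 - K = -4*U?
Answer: 1040/3 ≈ 346.67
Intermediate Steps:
K = -10 (K = 2 - (-4)*(-3) = 2 - 1*12 = 2 - 12 = -10)
r(B) = -8*B/3
r(K)*13 = -8/3*(-10)*13 = (80/3)*13 = 1040/3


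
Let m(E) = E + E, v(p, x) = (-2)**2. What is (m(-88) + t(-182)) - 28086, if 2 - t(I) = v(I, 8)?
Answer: -28264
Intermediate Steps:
v(p, x) = 4
t(I) = -2 (t(I) = 2 - 1*4 = 2 - 4 = -2)
m(E) = 2*E
(m(-88) + t(-182)) - 28086 = (2*(-88) - 2) - 28086 = (-176 - 2) - 28086 = -178 - 28086 = -28264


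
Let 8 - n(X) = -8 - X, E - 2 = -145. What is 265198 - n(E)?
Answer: 265325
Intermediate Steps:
E = -143 (E = 2 - 145 = -143)
n(X) = 16 + X (n(X) = 8 - (-8 - X) = 8 + (8 + X) = 16 + X)
265198 - n(E) = 265198 - (16 - 143) = 265198 - 1*(-127) = 265198 + 127 = 265325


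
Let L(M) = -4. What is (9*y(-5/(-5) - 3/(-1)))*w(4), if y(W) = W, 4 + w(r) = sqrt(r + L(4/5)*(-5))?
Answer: -144 + 72*sqrt(6) ≈ 32.363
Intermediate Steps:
w(r) = -4 + sqrt(20 + r) (w(r) = -4 + sqrt(r - 4*(-5)) = -4 + sqrt(r + 20) = -4 + sqrt(20 + r))
(9*y(-5/(-5) - 3/(-1)))*w(4) = (9*(-5/(-5) - 3/(-1)))*(-4 + sqrt(20 + 4)) = (9*(-5*(-1/5) - 3*(-1)))*(-4 + sqrt(24)) = (9*(1 + 3))*(-4 + 2*sqrt(6)) = (9*4)*(-4 + 2*sqrt(6)) = 36*(-4 + 2*sqrt(6)) = -144 + 72*sqrt(6)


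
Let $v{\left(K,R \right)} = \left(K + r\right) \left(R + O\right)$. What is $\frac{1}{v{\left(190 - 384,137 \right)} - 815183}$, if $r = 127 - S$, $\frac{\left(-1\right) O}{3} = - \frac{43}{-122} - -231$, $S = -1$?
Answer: $- \frac{61}{47483450} \approx -1.2847 \cdot 10^{-6}$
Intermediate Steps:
$O = - \frac{84675}{122}$ ($O = - 3 \left(- \frac{43}{-122} - -231\right) = - 3 \left(\left(-43\right) \left(- \frac{1}{122}\right) + 231\right) = - 3 \left(\frac{43}{122} + 231\right) = \left(-3\right) \frac{28225}{122} = - \frac{84675}{122} \approx -694.06$)
$r = 128$ ($r = 127 - -1 = 127 + 1 = 128$)
$v{\left(K,R \right)} = \left(128 + K\right) \left(- \frac{84675}{122} + R\right)$ ($v{\left(K,R \right)} = \left(K + 128\right) \left(R - \frac{84675}{122}\right) = \left(128 + K\right) \left(- \frac{84675}{122} + R\right)$)
$\frac{1}{v{\left(190 - 384,137 \right)} - 815183} = \frac{1}{\left(- \frac{5419200}{61} + 128 \cdot 137 - \frac{84675 \left(190 - 384\right)}{122} + \left(190 - 384\right) 137\right) - 815183} = \frac{1}{\left(- \frac{5419200}{61} + 17536 - \frac{84675 \left(190 - 384\right)}{122} + \left(190 - 384\right) 137\right) - 815183} = \frac{1}{\left(- \frac{5419200}{61} + 17536 - - \frac{8213475}{61} - 26578\right) - 815183} = \frac{1}{\left(- \frac{5419200}{61} + 17536 + \frac{8213475}{61} - 26578\right) - 815183} = \frac{1}{\frac{2242713}{61} - 815183} = \frac{1}{- \frac{47483450}{61}} = - \frac{61}{47483450}$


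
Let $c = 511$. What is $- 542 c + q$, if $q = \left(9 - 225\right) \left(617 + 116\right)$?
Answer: $-435290$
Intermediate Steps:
$q = -158328$ ($q = \left(-216\right) 733 = -158328$)
$- 542 c + q = \left(-542\right) 511 - 158328 = -276962 - 158328 = -435290$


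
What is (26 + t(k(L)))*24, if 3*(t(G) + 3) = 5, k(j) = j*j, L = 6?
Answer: 592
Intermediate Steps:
k(j) = j**2
t(G) = -4/3 (t(G) = -3 + (1/3)*5 = -3 + 5/3 = -4/3)
(26 + t(k(L)))*24 = (26 - 4/3)*24 = (74/3)*24 = 592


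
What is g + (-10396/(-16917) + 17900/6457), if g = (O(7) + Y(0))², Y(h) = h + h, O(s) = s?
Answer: 5722361653/109233069 ≈ 52.387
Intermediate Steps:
Y(h) = 2*h
g = 49 (g = (7 + 2*0)² = (7 + 0)² = 7² = 49)
g + (-10396/(-16917) + 17900/6457) = 49 + (-10396/(-16917) + 17900/6457) = 49 + (-10396*(-1/16917) + 17900*(1/6457)) = 49 + (10396/16917 + 17900/6457) = 49 + 369941272/109233069 = 5722361653/109233069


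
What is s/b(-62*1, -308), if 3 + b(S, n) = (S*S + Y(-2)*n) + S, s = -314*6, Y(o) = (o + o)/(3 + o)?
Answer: -1884/5011 ≈ -0.37597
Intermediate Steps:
Y(o) = 2*o/(3 + o) (Y(o) = (2*o)/(3 + o) = 2*o/(3 + o))
s = -1884
b(S, n) = -3 + S + S² - 4*n (b(S, n) = -3 + ((S*S + (2*(-2)/(3 - 2))*n) + S) = -3 + ((S² + (2*(-2)/1)*n) + S) = -3 + ((S² + (2*(-2)*1)*n) + S) = -3 + ((S² - 4*n) + S) = -3 + (S + S² - 4*n) = -3 + S + S² - 4*n)
s/b(-62*1, -308) = -1884/(-3 - 62*1 + (-62*1)² - 4*(-308)) = -1884/(-3 - 62 + (-62)² + 1232) = -1884/(-3 - 62 + 3844 + 1232) = -1884/5011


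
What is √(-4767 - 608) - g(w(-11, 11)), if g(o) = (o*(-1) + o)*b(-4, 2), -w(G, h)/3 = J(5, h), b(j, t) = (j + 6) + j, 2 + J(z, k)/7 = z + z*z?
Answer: 5*I*√215 ≈ 73.314*I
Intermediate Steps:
J(z, k) = -14 + 7*z + 7*z² (J(z, k) = -14 + 7*(z + z*z) = -14 + 7*(z + z²) = -14 + (7*z + 7*z²) = -14 + 7*z + 7*z²)
b(j, t) = 6 + 2*j (b(j, t) = (6 + j) + j = 6 + 2*j)
w(G, h) = -588 (w(G, h) = -3*(-14 + 7*5 + 7*5²) = -3*(-14 + 35 + 7*25) = -3*(-14 + 35 + 175) = -3*196 = -588)
g(o) = 0 (g(o) = (o*(-1) + o)*(6 + 2*(-4)) = (-o + o)*(6 - 8) = 0*(-2) = 0)
√(-4767 - 608) - g(w(-11, 11)) = √(-4767 - 608) - 1*0 = √(-5375) + 0 = 5*I*√215 + 0 = 5*I*√215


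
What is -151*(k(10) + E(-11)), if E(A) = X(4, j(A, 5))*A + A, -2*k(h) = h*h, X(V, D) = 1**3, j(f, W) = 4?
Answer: 10872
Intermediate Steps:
X(V, D) = 1
k(h) = -h**2/2 (k(h) = -h*h/2 = -h**2/2)
E(A) = 2*A (E(A) = 1*A + A = A + A = 2*A)
-151*(k(10) + E(-11)) = -151*(-1/2*10**2 + 2*(-11)) = -151*(-1/2*100 - 22) = -151*(-50 - 22) = -151*(-72) = 10872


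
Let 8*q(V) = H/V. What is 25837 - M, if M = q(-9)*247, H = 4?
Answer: 465313/18 ≈ 25851.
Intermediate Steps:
q(V) = 1/(2*V) (q(V) = (4/V)/8 = 1/(2*V))
M = -247/18 (M = ((½)/(-9))*247 = ((½)*(-⅑))*247 = -1/18*247 = -247/18 ≈ -13.722)
25837 - M = 25837 - 1*(-247/18) = 25837 + 247/18 = 465313/18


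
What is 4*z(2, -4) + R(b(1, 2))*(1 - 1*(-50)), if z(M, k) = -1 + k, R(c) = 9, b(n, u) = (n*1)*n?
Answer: 439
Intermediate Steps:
b(n, u) = n² (b(n, u) = n*n = n²)
4*z(2, -4) + R(b(1, 2))*(1 - 1*(-50)) = 4*(-1 - 4) + 9*(1 - 1*(-50)) = 4*(-5) + 9*(1 + 50) = -20 + 9*51 = -20 + 459 = 439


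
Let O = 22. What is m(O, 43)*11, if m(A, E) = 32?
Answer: 352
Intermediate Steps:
m(O, 43)*11 = 32*11 = 352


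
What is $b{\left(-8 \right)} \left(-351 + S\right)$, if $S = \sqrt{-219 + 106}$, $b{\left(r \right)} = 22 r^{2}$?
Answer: $-494208 + 1408 i \sqrt{113} \approx -4.9421 \cdot 10^{5} + 14967.0 i$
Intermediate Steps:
$S = i \sqrt{113}$ ($S = \sqrt{-113} = i \sqrt{113} \approx 10.63 i$)
$b{\left(-8 \right)} \left(-351 + S\right) = 22 \left(-8\right)^{2} \left(-351 + i \sqrt{113}\right) = 22 \cdot 64 \left(-351 + i \sqrt{113}\right) = 1408 \left(-351 + i \sqrt{113}\right) = -494208 + 1408 i \sqrt{113}$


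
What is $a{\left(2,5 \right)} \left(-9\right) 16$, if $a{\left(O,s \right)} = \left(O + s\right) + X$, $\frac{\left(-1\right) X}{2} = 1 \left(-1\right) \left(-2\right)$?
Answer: $-432$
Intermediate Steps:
$X = -4$ ($X = - 2 \cdot 1 \left(-1\right) \left(-2\right) = - 2 \left(\left(-1\right) \left(-2\right)\right) = \left(-2\right) 2 = -4$)
$a{\left(O,s \right)} = -4 + O + s$ ($a{\left(O,s \right)} = \left(O + s\right) - 4 = -4 + O + s$)
$a{\left(2,5 \right)} \left(-9\right) 16 = \left(-4 + 2 + 5\right) \left(-9\right) 16 = 3 \left(-9\right) 16 = \left(-27\right) 16 = -432$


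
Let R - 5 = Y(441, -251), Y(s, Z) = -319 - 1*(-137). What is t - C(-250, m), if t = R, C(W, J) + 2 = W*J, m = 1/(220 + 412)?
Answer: -55175/316 ≈ -174.60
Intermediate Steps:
m = 1/632 ≈ 0.0015823
Y(s, Z) = -182 (Y(s, Z) = -319 + 137 = -182)
R = -177 (R = 5 - 182 = -177)
C(W, J) = -2 + J*W (C(W, J) = -2 + W*J = -2 + J*W)
t = -177
t - C(-250, m) = -177 - (-2 + (1/632)*(-250)) = -177 - (-2 - 125/316) = -177 - 1*(-757/316) = -177 + 757/316 = -55175/316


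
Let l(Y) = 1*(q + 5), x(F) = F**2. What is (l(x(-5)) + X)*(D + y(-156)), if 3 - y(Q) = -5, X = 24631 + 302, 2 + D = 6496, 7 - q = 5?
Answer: 162159880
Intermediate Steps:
q = 2 (q = 7 - 1*5 = 7 - 5 = 2)
D = 6494 (D = -2 + 6496 = 6494)
X = 24933
l(Y) = 7 (l(Y) = 1*(2 + 5) = 1*7 = 7)
y(Q) = 8 (y(Q) = 3 - 1*(-5) = 3 + 5 = 8)
(l(x(-5)) + X)*(D + y(-156)) = (7 + 24933)*(6494 + 8) = 24940*6502 = 162159880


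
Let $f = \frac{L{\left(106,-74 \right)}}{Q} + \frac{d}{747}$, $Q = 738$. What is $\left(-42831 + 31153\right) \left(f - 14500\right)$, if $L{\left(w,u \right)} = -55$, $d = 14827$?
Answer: $\frac{5179028054089}{30627} \approx 1.691 \cdot 10^{8}$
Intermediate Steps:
$f = \frac{1211249}{61254}$ ($f = - \frac{55}{738} + \frac{14827}{747} = \frac{1211249}{61254} \approx 19.774$)
$\left(-42831 + 31153\right) \left(f - 14500\right) = \left(-42831 + 31153\right) \left(\frac{1211249}{61254} - 14500\right) = \left(-11678\right) \left(- \frac{886971751}{61254}\right) = \frac{5179028054089}{30627}$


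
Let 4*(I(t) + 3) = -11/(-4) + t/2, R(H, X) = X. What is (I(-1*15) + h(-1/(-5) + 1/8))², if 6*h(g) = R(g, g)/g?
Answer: 37249/2304 ≈ 16.167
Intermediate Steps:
I(t) = -37/16 + t/8 (I(t) = -3 + (-11/(-4) + t/2)/4 = -3 + (-11*(-¼) + t*(½))/4 = -3 + (11/4 + t/2)/4 = -3 + (11/16 + t/8) = -37/16 + t/8)
h(g) = ⅙ (h(g) = (g/g)/6 = (⅙)*1 = ⅙)
(I(-1*15) + h(-1/(-5) + 1/8))² = ((-37/16 + (-1*15)/8) + ⅙)² = ((-37/16 + (⅛)*(-15)) + ⅙)² = ((-37/16 - 15/8) + ⅙)² = (-67/16 + ⅙)² = (-193/48)² = 37249/2304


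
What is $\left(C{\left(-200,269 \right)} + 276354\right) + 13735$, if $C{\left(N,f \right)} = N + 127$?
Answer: $290016$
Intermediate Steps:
$C{\left(N,f \right)} = 127 + N$
$\left(C{\left(-200,269 \right)} + 276354\right) + 13735 = \left(\left(127 - 200\right) + 276354\right) + 13735 = \left(-73 + 276354\right) + 13735 = 276281 + 13735 = 290016$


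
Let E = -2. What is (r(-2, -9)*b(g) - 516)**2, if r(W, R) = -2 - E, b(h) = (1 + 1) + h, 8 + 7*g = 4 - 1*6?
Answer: 266256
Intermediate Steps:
g = -10/7 (g = -8/7 + (4 - 1*6)/7 = -8/7 + (4 - 6)/7 = -8/7 + (1/7)*(-2) = -8/7 - 2/7 = -10/7 ≈ -1.4286)
b(h) = 2 + h
r(W, R) = 0 (r(W, R) = -2 - 1*(-2) = -2 + 2 = 0)
(r(-2, -9)*b(g) - 516)**2 = (0*(2 - 10/7) - 516)**2 = (0*(4/7) - 516)**2 = (0 - 516)**2 = (-516)**2 = 266256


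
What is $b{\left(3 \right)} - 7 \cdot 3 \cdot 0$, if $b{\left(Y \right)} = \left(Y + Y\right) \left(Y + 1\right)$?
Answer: $24$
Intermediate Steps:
$b{\left(Y \right)} = 2 Y \left(1 + Y\right)$
$b{\left(3 \right)} - 7 \cdot 3 \cdot 0 = 2 \cdot 3 \left(1 + 3\right) - 7 \cdot 3 \cdot 0 = 2 \cdot 3 \cdot 4 - 0 = 24 + 0 = 24$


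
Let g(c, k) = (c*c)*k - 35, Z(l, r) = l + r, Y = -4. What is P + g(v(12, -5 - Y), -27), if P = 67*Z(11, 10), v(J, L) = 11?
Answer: -1895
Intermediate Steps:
g(c, k) = -35 + k*c² (g(c, k) = c²*k - 35 = k*c² - 35 = -35 + k*c²)
P = 1407 (P = 67*(11 + 10) = 67*21 = 1407)
P + g(v(12, -5 - Y), -27) = 1407 + (-35 - 27*11²) = 1407 + (-35 - 27*121) = 1407 + (-35 - 3267) = 1407 - 3302 = -1895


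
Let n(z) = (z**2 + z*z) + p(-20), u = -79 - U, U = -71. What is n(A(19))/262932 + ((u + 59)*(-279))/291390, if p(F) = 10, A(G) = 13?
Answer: -101107103/2128215430 ≈ -0.047508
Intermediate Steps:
u = -8 (u = -79 - 1*(-71) = -79 + 71 = -8)
n(z) = 10 + 2*z**2 (n(z) = (z**2 + z*z) + 10 = (z**2 + z**2) + 10 = 2*z**2 + 10 = 10 + 2*z**2)
n(A(19))/262932 + ((u + 59)*(-279))/291390 = (10 + 2*13**2)/262932 + ((-8 + 59)*(-279))/291390 = (10 + 2*169)*(1/262932) + (51*(-279))*(1/291390) = (10 + 338)*(1/262932) - 14229*1/291390 = 348*(1/262932) - 4743/97130 = 29/21911 - 4743/97130 = -101107103/2128215430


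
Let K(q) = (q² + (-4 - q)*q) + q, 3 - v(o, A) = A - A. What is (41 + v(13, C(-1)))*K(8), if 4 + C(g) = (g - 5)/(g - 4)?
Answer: -1056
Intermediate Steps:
C(g) = -4 + (-5 + g)/(-4 + g) (C(g) = -4 + (g - 5)/(g - 4) = -4 + (-5 + g)/(-4 + g))
v(o, A) = 3 (v(o, A) = 3 - (A - A) = 3 - 1*0 = 3 + 0 = 3)
K(q) = q + q² + q*(-4 - q) (K(q) = (q² + q*(-4 - q)) + q = q + q² + q*(-4 - q))
(41 + v(13, C(-1)))*K(8) = (41 + 3)*(-3*8) = 44*(-24) = -1056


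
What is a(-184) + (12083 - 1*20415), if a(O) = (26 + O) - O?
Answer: -8306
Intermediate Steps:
a(O) = 26
a(-184) + (12083 - 1*20415) = 26 + (12083 - 1*20415) = 26 + (12083 - 20415) = 26 - 8332 = -8306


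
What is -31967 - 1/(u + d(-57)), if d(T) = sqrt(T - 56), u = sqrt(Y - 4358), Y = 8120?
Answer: (I - 31967*sqrt(113) + 95901*I*sqrt(418))/(sqrt(113) - 3*I*sqrt(418)) ≈ -31967.0 + 0.0027428*I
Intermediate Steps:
u = 3*sqrt(418) (u = sqrt(8120 - 4358) = sqrt(3762) = 3*sqrt(418) ≈ 61.335)
d(T) = sqrt(-56 + T)
-31967 - 1/(u + d(-57)) = -31967 - 1/(3*sqrt(418) + sqrt(-56 - 57)) = -31967 - 1/(3*sqrt(418) + sqrt(-113)) = -31967 - 1/(3*sqrt(418) + I*sqrt(113))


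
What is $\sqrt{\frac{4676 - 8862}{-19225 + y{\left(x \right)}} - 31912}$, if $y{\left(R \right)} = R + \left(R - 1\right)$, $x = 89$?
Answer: $\frac{9 i \sqrt{8933976295}}{4762} \approx 178.64 i$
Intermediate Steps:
$y{\left(R \right)} = -1 + 2 R$ ($y{\left(R \right)} = R + \left(R - 1\right) = R + \left(-1 + R\right) = -1 + 2 R$)
$\sqrt{\frac{4676 - 8862}{-19225 + y{\left(x \right)}} - 31912} = \sqrt{\frac{4676 - 8862}{-19225 + \left(-1 + 2 \cdot 89\right)} - 31912} = \sqrt{- \frac{4186}{-19225 + \left(-1 + 178\right)} - 31912} = \sqrt{- \frac{4186}{-19225 + 177} - 31912} = \sqrt{- \frac{4186}{-19048} - 31912} = \sqrt{\left(-4186\right) \left(- \frac{1}{19048}\right) - 31912} = \sqrt{\frac{2093}{9524} - 31912} = \sqrt{- \frac{303927795}{9524}} = \frac{9 i \sqrt{8933976295}}{4762}$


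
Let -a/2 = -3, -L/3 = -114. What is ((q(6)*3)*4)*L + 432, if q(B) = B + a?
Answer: 49680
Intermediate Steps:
L = 342 (L = -3*(-114) = 342)
a = 6 (a = -2*(-3) = 6)
q(B) = 6 + B (q(B) = B + 6 = 6 + B)
((q(6)*3)*4)*L + 432 = (((6 + 6)*3)*4)*342 + 432 = ((12*3)*4)*342 + 432 = (36*4)*342 + 432 = 144*342 + 432 = 49248 + 432 = 49680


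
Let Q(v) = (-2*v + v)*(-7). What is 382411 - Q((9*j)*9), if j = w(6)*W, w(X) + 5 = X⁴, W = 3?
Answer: -1813580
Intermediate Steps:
w(X) = -5 + X⁴
j = 3873 (j = (-5 + 6⁴)*3 = (-5 + 1296)*3 = 1291*3 = 3873)
Q(v) = 7*v (Q(v) = -v*(-7) = 7*v)
382411 - Q((9*j)*9) = 382411 - 7*(9*3873)*9 = 382411 - 7*34857*9 = 382411 - 7*313713 = 382411 - 1*2195991 = 382411 - 2195991 = -1813580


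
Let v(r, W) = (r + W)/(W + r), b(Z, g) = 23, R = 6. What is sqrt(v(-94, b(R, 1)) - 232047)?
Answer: I*sqrt(232046) ≈ 481.71*I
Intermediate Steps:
v(r, W) = 1 (v(r, W) = (W + r)/(W + r) = 1)
sqrt(v(-94, b(R, 1)) - 232047) = sqrt(1 - 232047) = sqrt(-232046) = I*sqrt(232046)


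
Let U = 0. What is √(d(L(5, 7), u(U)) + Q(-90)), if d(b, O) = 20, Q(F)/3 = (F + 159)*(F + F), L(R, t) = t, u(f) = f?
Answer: 14*I*√190 ≈ 192.98*I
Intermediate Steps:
Q(F) = 6*F*(159 + F) (Q(F) = 3*((F + 159)*(F + F)) = 3*((159 + F)*(2*F)) = 3*(2*F*(159 + F)) = 6*F*(159 + F))
√(d(L(5, 7), u(U)) + Q(-90)) = √(20 + 6*(-90)*(159 - 90)) = √(20 + 6*(-90)*69) = √(20 - 37260) = √(-37240) = 14*I*√190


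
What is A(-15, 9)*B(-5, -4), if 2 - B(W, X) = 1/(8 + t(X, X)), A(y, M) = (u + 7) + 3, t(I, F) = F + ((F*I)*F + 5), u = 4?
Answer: 1554/55 ≈ 28.255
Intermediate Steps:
t(I, F) = 5 + F + I*F**2 (t(I, F) = F + (I*F**2 + 5) = F + (5 + I*F**2) = 5 + F + I*F**2)
A(y, M) = 14 (A(y, M) = (4 + 7) + 3 = 11 + 3 = 14)
B(W, X) = 2 - 1/(13 + X + X**3) (B(W, X) = 2 - 1/(8 + (5 + X + X*X**2)) = 2 - 1/(8 + (5 + X + X**3)) = 2 - 1/(13 + X + X**3))
A(-15, 9)*B(-5, -4) = 14*((25 + 2*(-4) + 2*(-4)**3)/(13 - 4 + (-4)**3)) = 14*((25 - 8 + 2*(-64))/(13 - 4 - 64)) = 14*((25 - 8 - 128)/(-55)) = 14*(-1/55*(-111)) = 14*(111/55) = 1554/55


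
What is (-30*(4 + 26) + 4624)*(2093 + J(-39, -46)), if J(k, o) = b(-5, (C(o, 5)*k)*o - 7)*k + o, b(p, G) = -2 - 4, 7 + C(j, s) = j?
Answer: 8494444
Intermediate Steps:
C(j, s) = -7 + j
b(p, G) = -6
J(k, o) = o - 6*k (J(k, o) = -6*k + o = o - 6*k)
(-30*(4 + 26) + 4624)*(2093 + J(-39, -46)) = (-30*(4 + 26) + 4624)*(2093 + (-46 - 6*(-39))) = (-30*30 + 4624)*(2093 + (-46 + 234)) = (-900 + 4624)*(2093 + 188) = 3724*2281 = 8494444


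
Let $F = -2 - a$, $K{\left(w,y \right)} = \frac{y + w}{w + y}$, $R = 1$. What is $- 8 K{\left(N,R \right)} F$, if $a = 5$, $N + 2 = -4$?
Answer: $56$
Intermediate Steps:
$N = -6$ ($N = -2 - 4 = -6$)
$K{\left(w,y \right)} = 1$ ($K{\left(w,y \right)} = \frac{w + y}{w + y} = 1$)
$F = -7$ ($F = -2 - 5 = -7$)
$- 8 K{\left(N,R \right)} F = \left(-8\right) 1 \left(-7\right) = \left(-8\right) \left(-7\right) = 56$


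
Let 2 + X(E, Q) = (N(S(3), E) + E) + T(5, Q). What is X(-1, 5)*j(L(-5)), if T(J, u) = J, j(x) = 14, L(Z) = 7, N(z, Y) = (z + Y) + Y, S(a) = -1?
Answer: -14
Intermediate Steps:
N(z, Y) = z + 2*Y (N(z, Y) = (Y + z) + Y = z + 2*Y)
X(E, Q) = 2 + 3*E (X(E, Q) = -2 + (((-1 + 2*E) + E) + 5) = -2 + ((-1 + 3*E) + 5) = -2 + (4 + 3*E) = 2 + 3*E)
X(-1, 5)*j(L(-5)) = (2 + 3*(-1))*14 = (2 - 3)*14 = -1*14 = -14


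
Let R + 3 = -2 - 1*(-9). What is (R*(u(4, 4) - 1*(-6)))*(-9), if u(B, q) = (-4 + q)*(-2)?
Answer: -216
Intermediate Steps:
R = 4 (R = -3 + (-2 - 1*(-9)) = -3 + (-2 + 9) = -3 + 7 = 4)
u(B, q) = 8 - 2*q
(R*(u(4, 4) - 1*(-6)))*(-9) = (4*((8 - 2*4) - 1*(-6)))*(-9) = (4*((8 - 8) + 6))*(-9) = (4*(0 + 6))*(-9) = (4*6)*(-9) = 24*(-9) = -216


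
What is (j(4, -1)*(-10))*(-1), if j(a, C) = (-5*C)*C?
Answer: -50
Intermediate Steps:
j(a, C) = -5*C²
(j(4, -1)*(-10))*(-1) = (-5*(-1)²*(-10))*(-1) = (-5*1*(-10))*(-1) = -5*(-10)*(-1) = 50*(-1) = -50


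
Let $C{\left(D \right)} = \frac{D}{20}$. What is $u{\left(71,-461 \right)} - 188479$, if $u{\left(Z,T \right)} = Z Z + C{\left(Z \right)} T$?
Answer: $- \frac{3701491}{20} \approx -1.8507 \cdot 10^{5}$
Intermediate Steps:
$C{\left(D \right)} = \frac{D}{20}$ ($C{\left(D \right)} = D \frac{1}{20} = \frac{D}{20}$)
$u{\left(Z,T \right)} = Z^{2} + \frac{T Z}{20}$ ($u{\left(Z,T \right)} = Z Z + \frac{Z}{20} T = Z^{2} + \frac{T Z}{20}$)
$u{\left(71,-461 \right)} - 188479 = \frac{1}{20} \cdot 71 \left(-461 + 20 \cdot 71\right) - 188479 = \frac{1}{20} \cdot 71 \left(-461 + 1420\right) - 188479 = \frac{1}{20} \cdot 71 \cdot 959 - 188479 = \frac{68089}{20} - 188479 = - \frac{3701491}{20}$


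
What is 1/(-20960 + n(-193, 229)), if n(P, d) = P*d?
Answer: -1/65157 ≈ -1.5348e-5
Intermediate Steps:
1/(-20960 + n(-193, 229)) = 1/(-20960 - 193*229) = 1/(-20960 - 44197) = 1/(-65157) = -1/65157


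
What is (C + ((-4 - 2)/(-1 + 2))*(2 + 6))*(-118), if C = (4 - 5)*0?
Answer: 5664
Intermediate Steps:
C = 0 (C = -1*0 = 0)
(C + ((-4 - 2)/(-1 + 2))*(2 + 6))*(-118) = (0 + ((-4 - 2)/(-1 + 2))*(2 + 6))*(-118) = (0 - 6/1*8)*(-118) = (0 - 6*1*8)*(-118) = (0 - 6*8)*(-118) = (0 - 48)*(-118) = -48*(-118) = 5664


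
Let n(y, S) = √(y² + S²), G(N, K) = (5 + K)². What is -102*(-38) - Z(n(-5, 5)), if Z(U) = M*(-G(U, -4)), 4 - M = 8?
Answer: 3872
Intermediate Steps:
M = -4 (M = 4 - 1*8 = 4 - 8 = -4)
n(y, S) = √(S² + y²)
Z(U) = 4 (Z(U) = -(-4)*(5 - 4)² = -(-4)*1² = -(-4) = -4*(-1) = 4)
-102*(-38) - Z(n(-5, 5)) = -102*(-38) - 1*4 = 3876 - 4 = 3872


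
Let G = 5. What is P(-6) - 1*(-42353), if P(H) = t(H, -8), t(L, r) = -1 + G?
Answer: 42357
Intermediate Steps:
t(L, r) = 4 (t(L, r) = -1 + 5 = 4)
P(H) = 4
P(-6) - 1*(-42353) = 4 - 1*(-42353) = 4 + 42353 = 42357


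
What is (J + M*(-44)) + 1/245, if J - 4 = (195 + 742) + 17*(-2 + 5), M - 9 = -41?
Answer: 588001/245 ≈ 2400.0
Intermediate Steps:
M = -32 (M = 9 - 41 = -32)
J = 992 (J = 4 + ((195 + 742) + 17*(-2 + 5)) = 4 + (937 + 17*3) = 4 + (937 + 51) = 4 + 988 = 992)
(J + M*(-44)) + 1/245 = (992 - 32*(-44)) + 1/245 = (992 + 1408) + 1/245 = 2400 + 1/245 = 588001/245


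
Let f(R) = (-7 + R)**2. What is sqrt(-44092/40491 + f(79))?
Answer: 2*sqrt(236041443187)/13497 ≈ 71.992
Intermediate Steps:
sqrt(-44092/40491 + f(79)) = sqrt(-44092/40491 + (-7 + 79)**2) = sqrt(-44092*1/40491 + 72**2) = sqrt(-44092/40491 + 5184) = sqrt(209861252/40491) = 2*sqrt(236041443187)/13497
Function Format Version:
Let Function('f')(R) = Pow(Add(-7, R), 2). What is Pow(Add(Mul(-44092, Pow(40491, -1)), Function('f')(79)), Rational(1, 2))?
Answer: Mul(Rational(2, 13497), Pow(236041443187, Rational(1, 2))) ≈ 71.992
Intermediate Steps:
Pow(Add(Mul(-44092, Pow(40491, -1)), Function('f')(79)), Rational(1, 2)) = Pow(Add(Mul(-44092, Pow(40491, -1)), Pow(Add(-7, 79), 2)), Rational(1, 2)) = Pow(Add(Mul(-44092, Rational(1, 40491)), Pow(72, 2)), Rational(1, 2)) = Pow(Add(Rational(-44092, 40491), 5184), Rational(1, 2)) = Pow(Rational(209861252, 40491), Rational(1, 2)) = Mul(Rational(2, 13497), Pow(236041443187, Rational(1, 2)))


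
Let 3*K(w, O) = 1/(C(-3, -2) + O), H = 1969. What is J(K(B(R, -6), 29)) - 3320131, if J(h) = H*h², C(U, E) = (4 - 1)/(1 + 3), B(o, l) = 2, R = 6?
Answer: -423147344315/127449 ≈ -3.3201e+6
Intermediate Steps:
C(U, E) = ¾ (C(U, E) = 3/4 = 3*(¼) = ¾)
K(w, O) = 1/(3*(¾ + O))
J(h) = 1969*h²
J(K(B(R, -6), 29)) - 3320131 = 1969*(4/(3*(3 + 4*29)))² - 3320131 = 1969*(4/(3*(3 + 116)))² - 3320131 = 1969*((4/3)/119)² - 3320131 = 1969*((4/3)*(1/119))² - 3320131 = 1969*(4/357)² - 3320131 = 1969*(16/127449) - 3320131 = 31504/127449 - 3320131 = -423147344315/127449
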